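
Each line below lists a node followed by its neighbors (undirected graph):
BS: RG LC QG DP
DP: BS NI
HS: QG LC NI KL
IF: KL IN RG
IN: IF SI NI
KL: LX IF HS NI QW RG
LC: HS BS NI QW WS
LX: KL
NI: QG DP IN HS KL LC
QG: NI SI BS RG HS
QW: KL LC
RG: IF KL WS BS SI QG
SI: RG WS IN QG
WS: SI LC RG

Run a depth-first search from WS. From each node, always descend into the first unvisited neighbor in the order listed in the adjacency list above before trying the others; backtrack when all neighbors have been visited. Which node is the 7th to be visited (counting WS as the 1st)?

HS

Visit WS
WS → SI
SI → RG
RG → IF
IF → KL
KL → LX
KL → HS
HS → QG
QG → NI
NI → DP
DP → BS
BS → LC
LC → QW
NI → IN

Visit order: WS, SI, RG, IF, KL, LX, HS, QG, NI, DP, BS, LC, QW, IN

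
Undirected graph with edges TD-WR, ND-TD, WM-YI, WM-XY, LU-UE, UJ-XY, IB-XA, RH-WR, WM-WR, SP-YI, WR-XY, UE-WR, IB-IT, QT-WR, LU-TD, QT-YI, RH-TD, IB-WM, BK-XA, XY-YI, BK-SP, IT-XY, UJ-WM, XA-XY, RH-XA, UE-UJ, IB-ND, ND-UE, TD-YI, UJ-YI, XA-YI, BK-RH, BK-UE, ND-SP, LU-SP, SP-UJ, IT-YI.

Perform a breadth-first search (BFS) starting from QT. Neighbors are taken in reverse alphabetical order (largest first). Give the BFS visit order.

QT, YI, WR, XY, XA, WM, UJ, TD, SP, IT, UE, RH, IB, BK, ND, LU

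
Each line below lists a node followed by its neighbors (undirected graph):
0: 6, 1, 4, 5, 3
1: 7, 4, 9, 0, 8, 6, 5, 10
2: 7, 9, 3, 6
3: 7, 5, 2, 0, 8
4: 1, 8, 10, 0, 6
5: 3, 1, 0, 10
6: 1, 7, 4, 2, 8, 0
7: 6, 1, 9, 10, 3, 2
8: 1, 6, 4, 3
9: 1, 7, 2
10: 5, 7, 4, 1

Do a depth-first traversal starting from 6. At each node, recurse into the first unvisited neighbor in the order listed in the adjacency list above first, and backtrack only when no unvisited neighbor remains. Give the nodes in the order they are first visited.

6 → 1 → 7 → 9 → 2 → 3 → 5 → 0 → 4 → 8 → 10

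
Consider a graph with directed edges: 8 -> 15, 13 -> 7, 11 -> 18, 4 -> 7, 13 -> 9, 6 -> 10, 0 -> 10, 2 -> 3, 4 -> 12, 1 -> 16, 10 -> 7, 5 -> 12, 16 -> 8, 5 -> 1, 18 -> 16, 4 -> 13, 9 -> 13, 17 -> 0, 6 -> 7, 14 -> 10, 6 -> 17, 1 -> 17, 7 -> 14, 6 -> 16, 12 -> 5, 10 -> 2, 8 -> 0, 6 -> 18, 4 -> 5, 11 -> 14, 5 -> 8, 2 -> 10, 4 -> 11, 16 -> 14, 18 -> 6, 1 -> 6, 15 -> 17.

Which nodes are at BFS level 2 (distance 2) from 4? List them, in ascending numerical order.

Level 0: 4
Level 1: 5, 7, 11, 12, 13
Level 2: 1, 8, 9, 14, 18
Level 3: 0, 6, 10, 15, 16, 17
Level 4: 2
Level 5: 3

1, 8, 9, 14, 18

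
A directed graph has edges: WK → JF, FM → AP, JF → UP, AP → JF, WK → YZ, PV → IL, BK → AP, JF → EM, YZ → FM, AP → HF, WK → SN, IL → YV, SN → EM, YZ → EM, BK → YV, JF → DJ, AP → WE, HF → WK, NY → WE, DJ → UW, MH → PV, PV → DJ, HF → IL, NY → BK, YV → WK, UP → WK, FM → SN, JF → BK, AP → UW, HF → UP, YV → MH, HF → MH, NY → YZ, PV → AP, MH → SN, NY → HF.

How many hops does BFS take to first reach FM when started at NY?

2

Level 0: NY
Level 1: BK, HF, WE, YZ
Level 2: AP, EM, FM, IL, MH, UP, WK, YV
Level 3: JF, PV, SN, UW
Level 4: DJ
FM first appears at level 2.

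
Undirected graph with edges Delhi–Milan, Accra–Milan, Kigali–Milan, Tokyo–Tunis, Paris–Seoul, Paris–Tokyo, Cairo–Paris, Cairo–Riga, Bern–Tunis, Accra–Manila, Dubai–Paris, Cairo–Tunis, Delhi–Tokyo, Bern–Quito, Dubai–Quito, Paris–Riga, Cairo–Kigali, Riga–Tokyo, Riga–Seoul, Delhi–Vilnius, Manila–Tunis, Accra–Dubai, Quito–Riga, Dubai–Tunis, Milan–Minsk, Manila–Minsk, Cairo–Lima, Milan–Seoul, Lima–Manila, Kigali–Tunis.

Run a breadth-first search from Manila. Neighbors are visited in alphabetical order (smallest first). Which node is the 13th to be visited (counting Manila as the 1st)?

Visit Manila; enqueue Accra, Lima, Minsk, Tunis → queue [Accra, Lima, Minsk, Tunis]
Visit Accra; enqueue Dubai, Milan → queue [Lima, Minsk, Tunis, Dubai, Milan]
Visit Lima; enqueue Cairo → queue [Minsk, Tunis, Dubai, Milan, Cairo]
Visit Minsk → queue [Tunis, Dubai, Milan, Cairo]
Visit Tunis; enqueue Bern, Kigali, Tokyo → queue [Dubai, Milan, Cairo, Bern, Kigali, Tokyo]
Visit Dubai; enqueue Paris, Quito → queue [Milan, Cairo, Bern, Kigali, Tokyo, Paris, Quito]
Visit Milan; enqueue Delhi, Seoul → queue [Cairo, Bern, Kigali, Tokyo, Paris, Quito, Delhi, Seoul]
Visit Cairo; enqueue Riga → queue [Bern, Kigali, Tokyo, Paris, Quito, Delhi, Seoul, Riga]
Visit Bern → queue [Kigali, Tokyo, Paris, Quito, Delhi, Seoul, Riga]
Visit Kigali → queue [Tokyo, Paris, Quito, Delhi, Seoul, Riga]
Visit Tokyo → queue [Paris, Quito, Delhi, Seoul, Riga]
Visit Paris → queue [Quito, Delhi, Seoul, Riga]
Visit Quito → queue [Delhi, Seoul, Riga]
Visit Delhi; enqueue Vilnius → queue [Seoul, Riga, Vilnius]
Visit Seoul → queue [Riga, Vilnius]
Visit Riga → queue [Vilnius]
Visit Vilnius → queue []

Visit order: Manila, Accra, Lima, Minsk, Tunis, Dubai, Milan, Cairo, Bern, Kigali, Tokyo, Paris, Quito, Delhi, Seoul, Riga, Vilnius

Quito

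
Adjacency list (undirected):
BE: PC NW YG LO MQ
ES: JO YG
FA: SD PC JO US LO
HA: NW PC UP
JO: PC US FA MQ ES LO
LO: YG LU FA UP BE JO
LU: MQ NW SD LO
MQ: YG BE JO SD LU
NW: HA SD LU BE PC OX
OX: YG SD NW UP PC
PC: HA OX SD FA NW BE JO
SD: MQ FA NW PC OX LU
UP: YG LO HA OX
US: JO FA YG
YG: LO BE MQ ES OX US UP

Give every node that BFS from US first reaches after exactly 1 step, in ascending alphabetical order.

FA, JO, YG

Level 0: US
Level 1: FA, JO, YG
Level 2: BE, ES, LO, MQ, OX, PC, SD, UP
Level 3: HA, LU, NW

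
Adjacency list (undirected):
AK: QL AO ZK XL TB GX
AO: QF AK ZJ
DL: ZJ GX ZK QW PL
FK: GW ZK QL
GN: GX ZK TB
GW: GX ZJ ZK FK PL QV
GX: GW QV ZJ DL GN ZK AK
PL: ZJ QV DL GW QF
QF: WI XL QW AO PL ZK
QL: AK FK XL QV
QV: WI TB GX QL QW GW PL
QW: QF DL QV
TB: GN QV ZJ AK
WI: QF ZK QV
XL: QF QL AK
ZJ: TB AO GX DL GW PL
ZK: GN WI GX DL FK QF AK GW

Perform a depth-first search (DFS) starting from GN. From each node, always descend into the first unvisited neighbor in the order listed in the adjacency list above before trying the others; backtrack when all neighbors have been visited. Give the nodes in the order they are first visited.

GN, GX, GW, ZJ, TB, QV, WI, QF, XL, QL, AK, AO, ZK, DL, QW, PL, FK

Visit GN
GN → GX
GX → GW
GW → ZJ
ZJ → TB
TB → QV
QV → WI
WI → QF
QF → XL
XL → QL
QL → AK
AK → AO
AK → ZK
ZK → DL
DL → QW
DL → PL
ZK → FK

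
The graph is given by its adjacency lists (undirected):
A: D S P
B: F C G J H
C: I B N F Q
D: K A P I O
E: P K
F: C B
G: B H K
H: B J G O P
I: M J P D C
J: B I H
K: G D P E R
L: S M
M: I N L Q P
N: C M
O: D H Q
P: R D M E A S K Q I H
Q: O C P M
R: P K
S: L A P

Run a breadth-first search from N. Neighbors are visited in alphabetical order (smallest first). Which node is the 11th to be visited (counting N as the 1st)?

Visit N; enqueue C, M → queue [C, M]
Visit C; enqueue B, F, I, Q → queue [M, B, F, I, Q]
Visit M; enqueue L, P → queue [B, F, I, Q, L, P]
Visit B; enqueue G, H, J → queue [F, I, Q, L, P, G, H, J]
Visit F → queue [I, Q, L, P, G, H, J]
Visit I; enqueue D → queue [Q, L, P, G, H, J, D]
Visit Q; enqueue O → queue [L, P, G, H, J, D, O]
Visit L; enqueue S → queue [P, G, H, J, D, O, S]
Visit P; enqueue A, E, K, R → queue [G, H, J, D, O, S, A, E, K, R]
Visit G → queue [H, J, D, O, S, A, E, K, R]
Visit H → queue [J, D, O, S, A, E, K, R]
Visit J → queue [D, O, S, A, E, K, R]
Visit D → queue [O, S, A, E, K, R]
Visit O → queue [S, A, E, K, R]
Visit S → queue [A, E, K, R]
Visit A → queue [E, K, R]
Visit E → queue [K, R]
Visit K → queue [R]
Visit R → queue []

Visit order: N, C, M, B, F, I, Q, L, P, G, H, J, D, O, S, A, E, K, R

H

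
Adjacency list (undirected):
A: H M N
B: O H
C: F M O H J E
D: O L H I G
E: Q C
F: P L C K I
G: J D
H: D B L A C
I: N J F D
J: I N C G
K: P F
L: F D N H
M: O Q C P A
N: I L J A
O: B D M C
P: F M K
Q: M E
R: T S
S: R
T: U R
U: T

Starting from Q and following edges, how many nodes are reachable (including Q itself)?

17

BFS from Q visits: Q, M, E, O, C, P, A, B, D, F, H, J, K, N, L, I, G
Reachable nodes: 17 of 21 total.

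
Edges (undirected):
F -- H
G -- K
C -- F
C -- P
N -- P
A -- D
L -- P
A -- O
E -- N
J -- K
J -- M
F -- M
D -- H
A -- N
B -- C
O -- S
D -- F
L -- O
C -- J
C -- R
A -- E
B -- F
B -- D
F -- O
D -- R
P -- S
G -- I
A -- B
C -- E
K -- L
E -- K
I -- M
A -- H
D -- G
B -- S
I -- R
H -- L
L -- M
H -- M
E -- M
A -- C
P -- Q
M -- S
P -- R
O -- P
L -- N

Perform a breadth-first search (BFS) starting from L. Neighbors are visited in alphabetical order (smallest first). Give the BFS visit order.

L, H, K, M, N, O, P, A, D, F, E, G, J, I, S, C, Q, R, B

Visit L; enqueue H, K, M, N, O, P → queue [H, K, M, N, O, P]
Visit H; enqueue A, D, F → queue [K, M, N, O, P, A, D, F]
Visit K; enqueue E, G, J → queue [M, N, O, P, A, D, F, E, G, J]
Visit M; enqueue I, S → queue [N, O, P, A, D, F, E, G, J, I, S]
Visit N → queue [O, P, A, D, F, E, G, J, I, S]
Visit O → queue [P, A, D, F, E, G, J, I, S]
Visit P; enqueue C, Q, R → queue [A, D, F, E, G, J, I, S, C, Q, R]
Visit A; enqueue B → queue [D, F, E, G, J, I, S, C, Q, R, B]
Visit D → queue [F, E, G, J, I, S, C, Q, R, B]
Visit F → queue [E, G, J, I, S, C, Q, R, B]
Visit E → queue [G, J, I, S, C, Q, R, B]
Visit G → queue [J, I, S, C, Q, R, B]
Visit J → queue [I, S, C, Q, R, B]
Visit I → queue [S, C, Q, R, B]
Visit S → queue [C, Q, R, B]
Visit C → queue [Q, R, B]
Visit Q → queue [R, B]
Visit R → queue [B]
Visit B → queue []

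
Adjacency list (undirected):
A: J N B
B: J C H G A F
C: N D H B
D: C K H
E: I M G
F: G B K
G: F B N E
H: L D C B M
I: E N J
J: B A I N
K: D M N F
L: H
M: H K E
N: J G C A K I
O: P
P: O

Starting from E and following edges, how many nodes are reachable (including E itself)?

BFS from E visits: E, G, I, M, B, F, N, J, H, K, A, C, D, L
Reachable nodes: 14 of 16 total.

14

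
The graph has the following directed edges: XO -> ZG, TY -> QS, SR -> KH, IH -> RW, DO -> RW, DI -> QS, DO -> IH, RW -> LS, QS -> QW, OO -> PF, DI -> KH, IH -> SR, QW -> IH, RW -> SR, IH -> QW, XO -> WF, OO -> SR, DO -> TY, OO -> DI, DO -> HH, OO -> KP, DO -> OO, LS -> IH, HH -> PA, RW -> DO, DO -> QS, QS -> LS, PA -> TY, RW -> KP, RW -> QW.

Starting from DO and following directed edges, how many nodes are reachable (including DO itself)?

15

BFS from DO visits: DO, TY, RW, QS, OO, IH, HH, SR, QW, LS, KP, PF, DI, PA, KH
Reachable nodes: 15 of 18 total.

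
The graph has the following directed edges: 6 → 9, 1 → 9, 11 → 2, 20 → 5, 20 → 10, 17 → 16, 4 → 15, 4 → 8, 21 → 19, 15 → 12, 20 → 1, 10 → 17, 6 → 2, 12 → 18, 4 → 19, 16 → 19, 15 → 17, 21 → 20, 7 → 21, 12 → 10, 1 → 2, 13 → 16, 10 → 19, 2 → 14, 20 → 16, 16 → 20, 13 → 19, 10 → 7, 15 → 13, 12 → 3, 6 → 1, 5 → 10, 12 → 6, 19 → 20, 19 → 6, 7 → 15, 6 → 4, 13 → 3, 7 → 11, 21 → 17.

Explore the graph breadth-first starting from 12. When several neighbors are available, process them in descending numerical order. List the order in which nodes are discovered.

Visit 12; enqueue 18, 10, 6, 3 → queue [18, 10, 6, 3]
Visit 18 → queue [10, 6, 3]
Visit 10; enqueue 19, 17, 7 → queue [6, 3, 19, 17, 7]
Visit 6; enqueue 9, 4, 2, 1 → queue [3, 19, 17, 7, 9, 4, 2, 1]
Visit 3 → queue [19, 17, 7, 9, 4, 2, 1]
Visit 19; enqueue 20 → queue [17, 7, 9, 4, 2, 1, 20]
Visit 17; enqueue 16 → queue [7, 9, 4, 2, 1, 20, 16]
Visit 7; enqueue 21, 15, 11 → queue [9, 4, 2, 1, 20, 16, 21, 15, 11]
Visit 9 → queue [4, 2, 1, 20, 16, 21, 15, 11]
Visit 4; enqueue 8 → queue [2, 1, 20, 16, 21, 15, 11, 8]
Visit 2; enqueue 14 → queue [1, 20, 16, 21, 15, 11, 8, 14]
Visit 1 → queue [20, 16, 21, 15, 11, 8, 14]
Visit 20; enqueue 5 → queue [16, 21, 15, 11, 8, 14, 5]
Visit 16 → queue [21, 15, 11, 8, 14, 5]
Visit 21 → queue [15, 11, 8, 14, 5]
Visit 15; enqueue 13 → queue [11, 8, 14, 5, 13]
Visit 11 → queue [8, 14, 5, 13]
Visit 8 → queue [14, 5, 13]
Visit 14 → queue [5, 13]
Visit 5 → queue [13]
Visit 13 → queue []

12, 18, 10, 6, 3, 19, 17, 7, 9, 4, 2, 1, 20, 16, 21, 15, 11, 8, 14, 5, 13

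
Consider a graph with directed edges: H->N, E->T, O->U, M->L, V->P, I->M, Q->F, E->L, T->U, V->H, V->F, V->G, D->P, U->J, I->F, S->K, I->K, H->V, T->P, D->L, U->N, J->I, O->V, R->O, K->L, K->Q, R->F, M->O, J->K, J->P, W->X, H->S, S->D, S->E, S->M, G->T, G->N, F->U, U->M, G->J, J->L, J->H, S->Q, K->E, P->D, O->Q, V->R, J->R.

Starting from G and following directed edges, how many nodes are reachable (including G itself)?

BFS from G visits: G, T, N, J, U, P, R, L, K, I, H, M, D, O, F, Q, E, V, S
Reachable nodes: 19 of 21 total.

19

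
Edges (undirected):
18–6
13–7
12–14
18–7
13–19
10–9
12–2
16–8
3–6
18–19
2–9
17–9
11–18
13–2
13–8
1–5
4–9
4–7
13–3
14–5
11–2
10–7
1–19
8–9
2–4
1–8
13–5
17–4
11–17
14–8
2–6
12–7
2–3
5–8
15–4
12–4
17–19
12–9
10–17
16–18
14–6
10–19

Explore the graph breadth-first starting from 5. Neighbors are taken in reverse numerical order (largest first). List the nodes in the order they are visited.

Visit 5; enqueue 14, 13, 8, 1 → queue [14, 13, 8, 1]
Visit 14; enqueue 12, 6 → queue [13, 8, 1, 12, 6]
Visit 13; enqueue 19, 7, 3, 2 → queue [8, 1, 12, 6, 19, 7, 3, 2]
Visit 8; enqueue 16, 9 → queue [1, 12, 6, 19, 7, 3, 2, 16, 9]
Visit 1 → queue [12, 6, 19, 7, 3, 2, 16, 9]
Visit 12; enqueue 4 → queue [6, 19, 7, 3, 2, 16, 9, 4]
Visit 6; enqueue 18 → queue [19, 7, 3, 2, 16, 9, 4, 18]
Visit 19; enqueue 17, 10 → queue [7, 3, 2, 16, 9, 4, 18, 17, 10]
Visit 7 → queue [3, 2, 16, 9, 4, 18, 17, 10]
Visit 3 → queue [2, 16, 9, 4, 18, 17, 10]
Visit 2; enqueue 11 → queue [16, 9, 4, 18, 17, 10, 11]
Visit 16 → queue [9, 4, 18, 17, 10, 11]
Visit 9 → queue [4, 18, 17, 10, 11]
Visit 4; enqueue 15 → queue [18, 17, 10, 11, 15]
Visit 18 → queue [17, 10, 11, 15]
Visit 17 → queue [10, 11, 15]
Visit 10 → queue [11, 15]
Visit 11 → queue [15]
Visit 15 → queue []

5 → 14 → 13 → 8 → 1 → 12 → 6 → 19 → 7 → 3 → 2 → 16 → 9 → 4 → 18 → 17 → 10 → 11 → 15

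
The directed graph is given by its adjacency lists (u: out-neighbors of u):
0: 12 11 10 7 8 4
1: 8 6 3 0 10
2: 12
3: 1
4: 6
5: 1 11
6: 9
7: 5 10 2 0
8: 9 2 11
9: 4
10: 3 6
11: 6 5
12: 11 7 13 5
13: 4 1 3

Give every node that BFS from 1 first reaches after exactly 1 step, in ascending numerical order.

Level 0: 1
Level 1: 0, 3, 6, 8, 10
Level 2: 2, 4, 7, 9, 11, 12
Level 3: 5, 13

0, 3, 6, 8, 10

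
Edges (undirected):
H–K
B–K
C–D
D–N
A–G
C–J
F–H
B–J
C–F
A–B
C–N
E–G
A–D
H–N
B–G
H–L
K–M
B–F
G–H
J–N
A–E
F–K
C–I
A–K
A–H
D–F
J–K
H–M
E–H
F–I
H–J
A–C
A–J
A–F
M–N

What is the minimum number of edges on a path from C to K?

Level 0: C
Level 1: A, D, F, I, J, N
Level 2: B, E, G, H, K, M
Level 3: L
K first appears at level 2.

2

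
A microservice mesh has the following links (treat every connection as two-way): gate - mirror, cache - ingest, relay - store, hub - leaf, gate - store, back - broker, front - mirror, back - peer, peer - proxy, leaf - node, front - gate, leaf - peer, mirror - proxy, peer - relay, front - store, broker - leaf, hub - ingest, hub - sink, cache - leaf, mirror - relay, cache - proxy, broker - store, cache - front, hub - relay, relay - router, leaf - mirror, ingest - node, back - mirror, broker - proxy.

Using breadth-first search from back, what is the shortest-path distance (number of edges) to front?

2

Level 0: back
Level 1: broker, mirror, peer
Level 2: front, gate, leaf, proxy, relay, store
Level 3: cache, hub, node, router
Level 4: ingest, sink
front first appears at level 2.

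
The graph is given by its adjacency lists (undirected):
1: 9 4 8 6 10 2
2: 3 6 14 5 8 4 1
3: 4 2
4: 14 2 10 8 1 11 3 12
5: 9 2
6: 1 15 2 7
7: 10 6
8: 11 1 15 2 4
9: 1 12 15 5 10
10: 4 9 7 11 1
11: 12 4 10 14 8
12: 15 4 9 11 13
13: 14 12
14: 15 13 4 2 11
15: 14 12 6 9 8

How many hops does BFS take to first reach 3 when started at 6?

Level 0: 6
Level 1: 1, 2, 7, 15
Level 2: 3, 4, 5, 8, 9, 10, 12, 14
Level 3: 11, 13
3 first appears at level 2.

2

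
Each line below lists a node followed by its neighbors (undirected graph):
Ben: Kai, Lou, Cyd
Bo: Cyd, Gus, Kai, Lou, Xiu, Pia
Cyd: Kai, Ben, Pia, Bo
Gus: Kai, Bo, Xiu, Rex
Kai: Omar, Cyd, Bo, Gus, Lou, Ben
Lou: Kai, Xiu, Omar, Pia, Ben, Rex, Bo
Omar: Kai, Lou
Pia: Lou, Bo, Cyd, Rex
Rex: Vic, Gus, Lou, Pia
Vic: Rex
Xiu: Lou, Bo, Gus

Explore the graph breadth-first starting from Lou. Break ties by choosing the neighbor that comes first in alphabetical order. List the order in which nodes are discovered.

Lou, Ben, Bo, Kai, Omar, Pia, Rex, Xiu, Cyd, Gus, Vic

Visit Lou; enqueue Ben, Bo, Kai, Omar, Pia, Rex, Xiu → queue [Ben, Bo, Kai, Omar, Pia, Rex, Xiu]
Visit Ben; enqueue Cyd → queue [Bo, Kai, Omar, Pia, Rex, Xiu, Cyd]
Visit Bo; enqueue Gus → queue [Kai, Omar, Pia, Rex, Xiu, Cyd, Gus]
Visit Kai → queue [Omar, Pia, Rex, Xiu, Cyd, Gus]
Visit Omar → queue [Pia, Rex, Xiu, Cyd, Gus]
Visit Pia → queue [Rex, Xiu, Cyd, Gus]
Visit Rex; enqueue Vic → queue [Xiu, Cyd, Gus, Vic]
Visit Xiu → queue [Cyd, Gus, Vic]
Visit Cyd → queue [Gus, Vic]
Visit Gus → queue [Vic]
Visit Vic → queue []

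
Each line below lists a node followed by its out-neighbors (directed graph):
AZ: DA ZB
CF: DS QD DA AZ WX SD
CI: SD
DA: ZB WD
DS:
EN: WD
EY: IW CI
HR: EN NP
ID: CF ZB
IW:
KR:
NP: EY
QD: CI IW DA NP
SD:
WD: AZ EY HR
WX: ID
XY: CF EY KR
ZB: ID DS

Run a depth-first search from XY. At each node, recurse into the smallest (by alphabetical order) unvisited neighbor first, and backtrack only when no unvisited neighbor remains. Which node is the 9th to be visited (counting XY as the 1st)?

Visit XY
XY → CF
CF → AZ
AZ → DA
DA → WD
WD → EY
EY → CI
CI → SD
EY → IW
WD → HR
HR → EN
HR → NP
DA → ZB
ZB → DS
ZB → ID
CF → QD
CF → WX
XY → KR

Visit order: XY, CF, AZ, DA, WD, EY, CI, SD, IW, HR, EN, NP, ZB, DS, ID, QD, WX, KR

IW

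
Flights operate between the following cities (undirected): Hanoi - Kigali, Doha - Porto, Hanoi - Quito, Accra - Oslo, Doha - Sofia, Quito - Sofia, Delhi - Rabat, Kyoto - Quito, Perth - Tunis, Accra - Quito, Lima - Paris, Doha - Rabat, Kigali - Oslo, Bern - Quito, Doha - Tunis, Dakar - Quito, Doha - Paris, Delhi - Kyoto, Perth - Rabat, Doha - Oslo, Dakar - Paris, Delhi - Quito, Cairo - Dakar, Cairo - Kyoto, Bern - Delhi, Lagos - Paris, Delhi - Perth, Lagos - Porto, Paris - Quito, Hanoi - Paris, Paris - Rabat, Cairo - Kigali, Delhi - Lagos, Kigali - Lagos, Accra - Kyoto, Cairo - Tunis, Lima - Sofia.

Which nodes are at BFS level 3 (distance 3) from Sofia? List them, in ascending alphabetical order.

Cairo, Kigali, Lagos, Perth

Level 0: Sofia
Level 1: Doha, Lima, Quito
Level 2: Accra, Bern, Dakar, Delhi, Hanoi, Kyoto, Oslo, Paris, Porto, Rabat, Tunis
Level 3: Cairo, Kigali, Lagos, Perth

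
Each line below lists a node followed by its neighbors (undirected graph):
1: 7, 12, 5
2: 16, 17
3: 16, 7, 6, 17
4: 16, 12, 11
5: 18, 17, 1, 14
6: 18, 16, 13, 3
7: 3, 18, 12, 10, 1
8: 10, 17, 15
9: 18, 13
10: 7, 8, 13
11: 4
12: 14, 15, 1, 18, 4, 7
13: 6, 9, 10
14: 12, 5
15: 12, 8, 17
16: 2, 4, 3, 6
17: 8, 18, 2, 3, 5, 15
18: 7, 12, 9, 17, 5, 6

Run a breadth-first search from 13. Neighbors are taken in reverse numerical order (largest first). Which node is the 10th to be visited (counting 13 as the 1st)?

17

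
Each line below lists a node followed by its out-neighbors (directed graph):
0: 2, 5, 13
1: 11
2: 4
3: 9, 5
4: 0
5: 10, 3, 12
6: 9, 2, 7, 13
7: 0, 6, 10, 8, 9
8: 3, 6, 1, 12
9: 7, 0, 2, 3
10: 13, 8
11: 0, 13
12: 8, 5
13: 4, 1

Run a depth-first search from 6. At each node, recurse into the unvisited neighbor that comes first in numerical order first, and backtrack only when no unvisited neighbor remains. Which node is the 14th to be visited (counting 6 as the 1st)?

10

Visit 6
6 → 2
2 → 4
4 → 0
0 → 5
5 → 3
3 → 9
9 → 7
7 → 8
8 → 1
1 → 11
11 → 13
8 → 12
7 → 10

Visit order: 6, 2, 4, 0, 5, 3, 9, 7, 8, 1, 11, 13, 12, 10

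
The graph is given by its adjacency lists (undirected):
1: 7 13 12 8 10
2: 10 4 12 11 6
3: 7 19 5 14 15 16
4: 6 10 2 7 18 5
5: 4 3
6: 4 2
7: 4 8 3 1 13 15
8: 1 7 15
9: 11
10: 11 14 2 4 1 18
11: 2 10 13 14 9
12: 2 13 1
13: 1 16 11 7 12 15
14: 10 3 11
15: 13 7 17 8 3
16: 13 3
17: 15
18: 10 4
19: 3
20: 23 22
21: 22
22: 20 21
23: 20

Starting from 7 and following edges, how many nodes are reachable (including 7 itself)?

BFS from 7 visits: 7, 1, 3, 4, 8, 13, 15, 10, 12, 5, 14, 16, 19, 2, 6, 18, 11, 17, 9
Reachable nodes: 19 of 23 total.

19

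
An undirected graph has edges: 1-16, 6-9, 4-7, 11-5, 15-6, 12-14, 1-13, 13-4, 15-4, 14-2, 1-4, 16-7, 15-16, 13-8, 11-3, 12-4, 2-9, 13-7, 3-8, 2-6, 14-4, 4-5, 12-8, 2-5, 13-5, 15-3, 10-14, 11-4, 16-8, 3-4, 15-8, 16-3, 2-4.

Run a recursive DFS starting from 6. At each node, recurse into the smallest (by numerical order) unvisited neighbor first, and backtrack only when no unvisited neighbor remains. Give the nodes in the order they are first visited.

6 → 2 → 4 → 1 → 13 → 5 → 11 → 3 → 8 → 12 → 14 → 10 → 15 → 16 → 7 → 9

Visit 6
6 → 2
2 → 4
4 → 1
1 → 13
13 → 5
5 → 11
11 → 3
3 → 8
8 → 12
12 → 14
14 → 10
8 → 15
15 → 16
16 → 7
2 → 9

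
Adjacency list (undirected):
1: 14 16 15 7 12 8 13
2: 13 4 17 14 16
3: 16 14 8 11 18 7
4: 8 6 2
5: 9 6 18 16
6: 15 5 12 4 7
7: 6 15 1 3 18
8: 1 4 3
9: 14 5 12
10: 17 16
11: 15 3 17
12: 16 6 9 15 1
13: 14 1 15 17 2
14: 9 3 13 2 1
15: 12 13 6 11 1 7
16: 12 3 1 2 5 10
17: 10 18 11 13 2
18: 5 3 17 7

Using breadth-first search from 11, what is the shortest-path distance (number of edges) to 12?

Level 0: 11
Level 1: 3, 15, 17
Level 2: 1, 2, 6, 7, 8, 10, 12, 13, 14, 16, 18
Level 3: 4, 5, 9
12 first appears at level 2.

2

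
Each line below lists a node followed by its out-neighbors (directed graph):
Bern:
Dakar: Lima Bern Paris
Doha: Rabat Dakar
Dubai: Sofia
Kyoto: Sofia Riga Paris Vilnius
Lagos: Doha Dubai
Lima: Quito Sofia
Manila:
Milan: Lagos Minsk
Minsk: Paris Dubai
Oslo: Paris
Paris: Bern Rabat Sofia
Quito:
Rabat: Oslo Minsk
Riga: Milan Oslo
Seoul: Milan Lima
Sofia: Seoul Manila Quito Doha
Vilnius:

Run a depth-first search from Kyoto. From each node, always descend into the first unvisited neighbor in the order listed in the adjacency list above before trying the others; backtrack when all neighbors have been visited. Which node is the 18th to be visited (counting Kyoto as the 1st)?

Vilnius

Visit Kyoto
Kyoto → Sofia
Sofia → Seoul
Seoul → Milan
Milan → Lagos
Lagos → Doha
Doha → Rabat
Rabat → Oslo
Oslo → Paris
Paris → Bern
Rabat → Minsk
Minsk → Dubai
Doha → Dakar
Dakar → Lima
Lima → Quito
Sofia → Manila
Kyoto → Riga
Kyoto → Vilnius

Visit order: Kyoto, Sofia, Seoul, Milan, Lagos, Doha, Rabat, Oslo, Paris, Bern, Minsk, Dubai, Dakar, Lima, Quito, Manila, Riga, Vilnius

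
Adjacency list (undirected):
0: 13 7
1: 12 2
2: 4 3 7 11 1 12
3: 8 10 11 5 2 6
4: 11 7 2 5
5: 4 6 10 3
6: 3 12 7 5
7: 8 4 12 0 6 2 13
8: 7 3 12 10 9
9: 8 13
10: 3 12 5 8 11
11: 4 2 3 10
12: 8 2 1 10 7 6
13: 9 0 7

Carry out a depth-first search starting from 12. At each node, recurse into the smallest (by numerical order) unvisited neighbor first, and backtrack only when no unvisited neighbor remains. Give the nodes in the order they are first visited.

12 1 2 3 5 4 7 0 13 9 8 10 11 6

Visit 12
12 → 1
1 → 2
2 → 3
3 → 5
5 → 4
4 → 7
7 → 0
0 → 13
13 → 9
9 → 8
8 → 10
10 → 11
7 → 6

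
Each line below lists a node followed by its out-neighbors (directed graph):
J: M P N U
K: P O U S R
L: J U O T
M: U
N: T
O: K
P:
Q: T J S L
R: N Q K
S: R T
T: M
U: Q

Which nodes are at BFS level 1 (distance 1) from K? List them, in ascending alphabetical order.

Level 0: K
Level 1: O, P, R, S, U
Level 2: N, Q, T
Level 3: J, L, M

O, P, R, S, U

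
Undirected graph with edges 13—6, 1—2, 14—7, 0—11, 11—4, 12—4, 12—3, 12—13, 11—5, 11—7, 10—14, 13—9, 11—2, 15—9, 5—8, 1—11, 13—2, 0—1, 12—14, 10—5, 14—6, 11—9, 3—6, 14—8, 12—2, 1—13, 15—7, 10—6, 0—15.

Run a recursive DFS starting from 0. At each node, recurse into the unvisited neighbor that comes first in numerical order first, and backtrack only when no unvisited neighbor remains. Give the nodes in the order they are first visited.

0 → 1 → 2 → 11 → 4 → 12 → 3 → 6 → 10 → 5 → 8 → 14 → 7 → 15 → 9 → 13

Visit 0
0 → 1
1 → 2
2 → 11
11 → 4
4 → 12
12 → 3
3 → 6
6 → 10
10 → 5
5 → 8
8 → 14
14 → 7
7 → 15
15 → 9
9 → 13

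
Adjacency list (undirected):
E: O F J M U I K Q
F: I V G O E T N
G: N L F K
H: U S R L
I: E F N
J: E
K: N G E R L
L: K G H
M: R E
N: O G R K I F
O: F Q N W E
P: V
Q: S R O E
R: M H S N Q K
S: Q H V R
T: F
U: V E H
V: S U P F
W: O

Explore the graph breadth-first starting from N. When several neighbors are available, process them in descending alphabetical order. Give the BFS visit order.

N -> R -> O -> K -> I -> G -> F -> S -> Q -> M -> H -> W -> E -> L -> V -> T -> U -> J -> P

Visit N; enqueue R, O, K, I, G, F → queue [R, O, K, I, G, F]
Visit R; enqueue S, Q, M, H → queue [O, K, I, G, F, S, Q, M, H]
Visit O; enqueue W, E → queue [K, I, G, F, S, Q, M, H, W, E]
Visit K; enqueue L → queue [I, G, F, S, Q, M, H, W, E, L]
Visit I → queue [G, F, S, Q, M, H, W, E, L]
Visit G → queue [F, S, Q, M, H, W, E, L]
Visit F; enqueue V, T → queue [S, Q, M, H, W, E, L, V, T]
Visit S → queue [Q, M, H, W, E, L, V, T]
Visit Q → queue [M, H, W, E, L, V, T]
Visit M → queue [H, W, E, L, V, T]
Visit H; enqueue U → queue [W, E, L, V, T, U]
Visit W → queue [E, L, V, T, U]
Visit E; enqueue J → queue [L, V, T, U, J]
Visit L → queue [V, T, U, J]
Visit V; enqueue P → queue [T, U, J, P]
Visit T → queue [U, J, P]
Visit U → queue [J, P]
Visit J → queue [P]
Visit P → queue []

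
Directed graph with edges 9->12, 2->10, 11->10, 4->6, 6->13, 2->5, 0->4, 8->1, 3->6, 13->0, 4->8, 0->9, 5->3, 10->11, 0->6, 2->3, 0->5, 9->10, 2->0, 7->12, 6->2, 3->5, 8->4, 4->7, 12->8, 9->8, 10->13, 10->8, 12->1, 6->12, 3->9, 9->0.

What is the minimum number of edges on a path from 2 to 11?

Level 0: 2
Level 1: 0, 3, 5, 10
Level 2: 4, 6, 8, 9, 11, 13
Level 3: 1, 7, 12
11 first appears at level 2.

2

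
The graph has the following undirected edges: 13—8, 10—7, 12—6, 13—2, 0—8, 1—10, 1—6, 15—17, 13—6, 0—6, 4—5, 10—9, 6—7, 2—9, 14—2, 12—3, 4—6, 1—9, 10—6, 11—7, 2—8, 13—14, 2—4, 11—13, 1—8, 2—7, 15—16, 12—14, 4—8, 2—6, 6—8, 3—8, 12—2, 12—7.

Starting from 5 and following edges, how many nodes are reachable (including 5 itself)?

15

BFS from 5 visits: 5, 4, 2, 6, 8, 7, 9, 12, 13, 14, 0, 1, 10, 3, 11
Reachable nodes: 15 of 18 total.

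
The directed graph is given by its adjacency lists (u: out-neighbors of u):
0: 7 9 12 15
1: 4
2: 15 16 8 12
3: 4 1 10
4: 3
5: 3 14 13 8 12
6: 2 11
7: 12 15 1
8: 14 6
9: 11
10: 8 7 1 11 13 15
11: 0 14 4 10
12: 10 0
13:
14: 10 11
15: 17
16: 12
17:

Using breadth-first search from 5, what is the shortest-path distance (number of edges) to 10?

2

Level 0: 5
Level 1: 3, 8, 12, 13, 14
Level 2: 0, 1, 4, 6, 10, 11
Level 3: 2, 7, 9, 15
Level 4: 16, 17
10 first appears at level 2.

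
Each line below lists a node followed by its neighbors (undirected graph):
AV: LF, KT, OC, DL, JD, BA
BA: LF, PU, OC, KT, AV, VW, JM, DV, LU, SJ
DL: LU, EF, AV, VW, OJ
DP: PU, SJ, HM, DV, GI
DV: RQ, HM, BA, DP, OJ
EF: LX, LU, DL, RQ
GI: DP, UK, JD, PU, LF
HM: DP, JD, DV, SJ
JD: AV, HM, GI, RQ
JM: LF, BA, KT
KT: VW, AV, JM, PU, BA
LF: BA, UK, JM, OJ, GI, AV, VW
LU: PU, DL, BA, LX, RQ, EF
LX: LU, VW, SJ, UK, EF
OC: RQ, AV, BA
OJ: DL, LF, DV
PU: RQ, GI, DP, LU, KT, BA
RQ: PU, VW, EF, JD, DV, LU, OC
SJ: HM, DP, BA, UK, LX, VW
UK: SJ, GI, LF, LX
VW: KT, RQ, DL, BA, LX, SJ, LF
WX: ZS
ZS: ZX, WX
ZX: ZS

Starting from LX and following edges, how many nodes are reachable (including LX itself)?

21

BFS from LX visits: LX, LU, VW, SJ, UK, EF, PU, DL, BA, RQ, KT, LF, HM, DP, GI, AV, OJ, OC, JM, DV, JD
Reachable nodes: 21 of 24 total.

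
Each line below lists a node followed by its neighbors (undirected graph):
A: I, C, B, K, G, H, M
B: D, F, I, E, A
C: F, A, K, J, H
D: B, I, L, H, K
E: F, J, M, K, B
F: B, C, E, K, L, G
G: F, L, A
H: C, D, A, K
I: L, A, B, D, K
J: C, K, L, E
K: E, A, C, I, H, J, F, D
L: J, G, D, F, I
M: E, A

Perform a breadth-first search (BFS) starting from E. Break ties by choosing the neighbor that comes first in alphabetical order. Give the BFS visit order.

Visit E; enqueue B, F, J, K, M → queue [B, F, J, K, M]
Visit B; enqueue A, D, I → queue [F, J, K, M, A, D, I]
Visit F; enqueue C, G, L → queue [J, K, M, A, D, I, C, G, L]
Visit J → queue [K, M, A, D, I, C, G, L]
Visit K; enqueue H → queue [M, A, D, I, C, G, L, H]
Visit M → queue [A, D, I, C, G, L, H]
Visit A → queue [D, I, C, G, L, H]
Visit D → queue [I, C, G, L, H]
Visit I → queue [C, G, L, H]
Visit C → queue [G, L, H]
Visit G → queue [L, H]
Visit L → queue [H]
Visit H → queue []

E, B, F, J, K, M, A, D, I, C, G, L, H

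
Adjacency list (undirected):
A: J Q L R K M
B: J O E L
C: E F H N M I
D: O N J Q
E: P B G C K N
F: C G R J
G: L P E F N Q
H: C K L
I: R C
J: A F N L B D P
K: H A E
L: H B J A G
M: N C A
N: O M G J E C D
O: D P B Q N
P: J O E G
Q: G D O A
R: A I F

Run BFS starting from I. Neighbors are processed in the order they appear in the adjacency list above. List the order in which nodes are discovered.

Visit I; enqueue R, C → queue [R, C]
Visit R; enqueue A, F → queue [C, A, F]
Visit C; enqueue E, H, N, M → queue [A, F, E, H, N, M]
Visit A; enqueue J, Q, L, K → queue [F, E, H, N, M, J, Q, L, K]
Visit F; enqueue G → queue [E, H, N, M, J, Q, L, K, G]
Visit E; enqueue P, B → queue [H, N, M, J, Q, L, K, G, P, B]
Visit H → queue [N, M, J, Q, L, K, G, P, B]
Visit N; enqueue O, D → queue [M, J, Q, L, K, G, P, B, O, D]
Visit M → queue [J, Q, L, K, G, P, B, O, D]
Visit J → queue [Q, L, K, G, P, B, O, D]
Visit Q → queue [L, K, G, P, B, O, D]
Visit L → queue [K, G, P, B, O, D]
Visit K → queue [G, P, B, O, D]
Visit G → queue [P, B, O, D]
Visit P → queue [B, O, D]
Visit B → queue [O, D]
Visit O → queue [D]
Visit D → queue []

I, R, C, A, F, E, H, N, M, J, Q, L, K, G, P, B, O, D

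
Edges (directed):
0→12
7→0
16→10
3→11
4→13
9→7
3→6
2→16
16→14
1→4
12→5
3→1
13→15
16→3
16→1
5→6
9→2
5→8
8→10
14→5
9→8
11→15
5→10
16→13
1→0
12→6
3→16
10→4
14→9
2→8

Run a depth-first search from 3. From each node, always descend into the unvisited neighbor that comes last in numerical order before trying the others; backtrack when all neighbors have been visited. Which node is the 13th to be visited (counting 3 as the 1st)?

6

Visit 3
3 → 16
16 → 14
14 → 9
9 → 8
8 → 10
10 → 4
4 → 13
13 → 15
9 → 7
7 → 0
0 → 12
12 → 6
12 → 5
9 → 2
16 → 1
3 → 11

Visit order: 3, 16, 14, 9, 8, 10, 4, 13, 15, 7, 0, 12, 6, 5, 2, 1, 11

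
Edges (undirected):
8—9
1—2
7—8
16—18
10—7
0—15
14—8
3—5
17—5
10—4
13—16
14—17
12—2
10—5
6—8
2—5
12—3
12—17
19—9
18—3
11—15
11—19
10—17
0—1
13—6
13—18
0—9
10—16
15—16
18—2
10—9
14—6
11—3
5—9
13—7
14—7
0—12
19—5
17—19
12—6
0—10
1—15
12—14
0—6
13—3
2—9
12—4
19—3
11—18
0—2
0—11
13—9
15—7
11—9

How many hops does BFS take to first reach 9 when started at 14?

2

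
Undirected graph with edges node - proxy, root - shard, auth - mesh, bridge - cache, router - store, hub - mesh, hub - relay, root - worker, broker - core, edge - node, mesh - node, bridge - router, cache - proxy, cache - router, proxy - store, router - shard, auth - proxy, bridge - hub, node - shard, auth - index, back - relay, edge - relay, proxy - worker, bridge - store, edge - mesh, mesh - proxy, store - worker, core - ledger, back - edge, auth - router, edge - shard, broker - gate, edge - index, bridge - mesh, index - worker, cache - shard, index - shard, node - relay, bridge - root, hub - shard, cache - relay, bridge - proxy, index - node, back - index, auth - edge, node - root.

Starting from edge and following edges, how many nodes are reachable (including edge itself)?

BFS from edge visits: edge, auth, back, index, mesh, node, relay, shard, proxy, router, worker, bridge, hub, root, cache, store
Reachable nodes: 16 of 20 total.

16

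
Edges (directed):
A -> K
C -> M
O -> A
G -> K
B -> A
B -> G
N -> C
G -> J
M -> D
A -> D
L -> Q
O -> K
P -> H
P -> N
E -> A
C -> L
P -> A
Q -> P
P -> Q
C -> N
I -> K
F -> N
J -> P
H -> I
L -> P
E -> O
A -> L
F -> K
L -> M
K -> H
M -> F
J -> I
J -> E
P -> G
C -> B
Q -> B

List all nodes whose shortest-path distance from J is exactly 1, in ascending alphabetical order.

Level 0: J
Level 1: E, I, P
Level 2: A, G, H, K, N, O, Q
Level 3: B, C, D, L
Level 4: M
Level 5: F

E, I, P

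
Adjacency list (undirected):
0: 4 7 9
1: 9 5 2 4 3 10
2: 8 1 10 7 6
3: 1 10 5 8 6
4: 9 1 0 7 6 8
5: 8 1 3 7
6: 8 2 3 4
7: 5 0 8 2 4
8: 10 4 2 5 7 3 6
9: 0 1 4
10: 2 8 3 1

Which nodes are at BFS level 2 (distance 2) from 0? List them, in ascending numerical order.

Level 0: 0
Level 1: 4, 7, 9
Level 2: 1, 2, 5, 6, 8
Level 3: 3, 10

1, 2, 5, 6, 8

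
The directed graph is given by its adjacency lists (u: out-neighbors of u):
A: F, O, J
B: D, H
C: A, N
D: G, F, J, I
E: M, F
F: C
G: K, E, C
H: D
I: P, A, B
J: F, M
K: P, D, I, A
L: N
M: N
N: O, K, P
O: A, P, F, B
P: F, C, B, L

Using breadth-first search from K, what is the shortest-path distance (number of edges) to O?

Level 0: K
Level 1: A, D, I, P
Level 2: B, C, F, G, J, L, O
Level 3: E, H, M, N
O first appears at level 2.

2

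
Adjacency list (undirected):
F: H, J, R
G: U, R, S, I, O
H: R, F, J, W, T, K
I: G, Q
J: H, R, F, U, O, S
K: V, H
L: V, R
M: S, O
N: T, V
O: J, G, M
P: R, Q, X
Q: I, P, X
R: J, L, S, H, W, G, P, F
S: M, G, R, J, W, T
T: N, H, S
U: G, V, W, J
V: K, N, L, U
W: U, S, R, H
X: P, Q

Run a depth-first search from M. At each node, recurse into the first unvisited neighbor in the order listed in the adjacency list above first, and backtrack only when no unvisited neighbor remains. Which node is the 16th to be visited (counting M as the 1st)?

I

Visit M
M → S
S → G
G → U
U → V
V → K
K → H
H → R
R → J
J → F
J → O
R → L
R → W
R → P
P → Q
Q → I
Q → X
H → T
T → N

Visit order: M, S, G, U, V, K, H, R, J, F, O, L, W, P, Q, I, X, T, N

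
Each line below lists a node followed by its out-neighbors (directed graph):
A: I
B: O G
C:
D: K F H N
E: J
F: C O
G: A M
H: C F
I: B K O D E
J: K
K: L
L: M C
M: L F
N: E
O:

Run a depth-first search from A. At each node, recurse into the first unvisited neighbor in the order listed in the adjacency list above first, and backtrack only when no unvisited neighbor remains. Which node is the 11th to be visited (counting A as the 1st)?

D

Visit A
A → I
I → B
B → O
B → G
G → M
M → L
L → C
M → F
I → K
I → D
D → H
D → N
N → E
E → J

Visit order: A, I, B, O, G, M, L, C, F, K, D, H, N, E, J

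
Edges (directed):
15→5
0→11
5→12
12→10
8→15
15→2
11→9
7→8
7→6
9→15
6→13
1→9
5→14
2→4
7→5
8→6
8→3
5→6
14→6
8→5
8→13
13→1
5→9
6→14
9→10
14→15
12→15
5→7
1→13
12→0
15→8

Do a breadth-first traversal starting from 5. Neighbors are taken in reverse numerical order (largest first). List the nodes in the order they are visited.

5 -> 14 -> 12 -> 9 -> 7 -> 6 -> 15 -> 10 -> 0 -> 8 -> 13 -> 2 -> 11 -> 3 -> 1 -> 4

Visit 5; enqueue 14, 12, 9, 7, 6 → queue [14, 12, 9, 7, 6]
Visit 14; enqueue 15 → queue [12, 9, 7, 6, 15]
Visit 12; enqueue 10, 0 → queue [9, 7, 6, 15, 10, 0]
Visit 9 → queue [7, 6, 15, 10, 0]
Visit 7; enqueue 8 → queue [6, 15, 10, 0, 8]
Visit 6; enqueue 13 → queue [15, 10, 0, 8, 13]
Visit 15; enqueue 2 → queue [10, 0, 8, 13, 2]
Visit 10 → queue [0, 8, 13, 2]
Visit 0; enqueue 11 → queue [8, 13, 2, 11]
Visit 8; enqueue 3 → queue [13, 2, 11, 3]
Visit 13; enqueue 1 → queue [2, 11, 3, 1]
Visit 2; enqueue 4 → queue [11, 3, 1, 4]
Visit 11 → queue [3, 1, 4]
Visit 3 → queue [1, 4]
Visit 1 → queue [4]
Visit 4 → queue []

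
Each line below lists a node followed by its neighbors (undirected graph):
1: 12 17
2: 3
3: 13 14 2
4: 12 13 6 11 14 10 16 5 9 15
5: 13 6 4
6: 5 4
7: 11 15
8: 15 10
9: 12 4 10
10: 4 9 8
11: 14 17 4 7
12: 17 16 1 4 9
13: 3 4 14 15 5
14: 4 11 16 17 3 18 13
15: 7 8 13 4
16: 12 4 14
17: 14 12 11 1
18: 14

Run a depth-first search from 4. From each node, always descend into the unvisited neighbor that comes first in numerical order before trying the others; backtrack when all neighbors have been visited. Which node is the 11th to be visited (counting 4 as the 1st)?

Visit 4
4 → 5
5 → 6
5 → 13
13 → 3
3 → 2
3 → 14
14 → 11
11 → 7
7 → 15
15 → 8
8 → 10
10 → 9
9 → 12
12 → 1
1 → 17
12 → 16
14 → 18

Visit order: 4, 5, 6, 13, 3, 2, 14, 11, 7, 15, 8, 10, 9, 12, 1, 17, 16, 18

8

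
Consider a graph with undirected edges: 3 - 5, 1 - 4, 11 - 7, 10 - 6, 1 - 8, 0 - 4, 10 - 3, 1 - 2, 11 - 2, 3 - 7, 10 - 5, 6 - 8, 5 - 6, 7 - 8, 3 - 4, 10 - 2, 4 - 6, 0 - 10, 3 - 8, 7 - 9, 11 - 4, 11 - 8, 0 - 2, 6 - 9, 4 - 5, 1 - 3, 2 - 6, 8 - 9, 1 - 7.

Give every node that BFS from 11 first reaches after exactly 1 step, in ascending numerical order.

Level 0: 11
Level 1: 2, 4, 7, 8
Level 2: 0, 1, 3, 5, 6, 9, 10

2, 4, 7, 8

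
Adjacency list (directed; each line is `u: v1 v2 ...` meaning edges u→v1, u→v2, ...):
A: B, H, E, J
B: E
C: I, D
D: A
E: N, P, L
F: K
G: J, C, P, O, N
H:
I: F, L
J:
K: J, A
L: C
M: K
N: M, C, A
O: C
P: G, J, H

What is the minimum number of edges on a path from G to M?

2

Level 0: G
Level 1: C, J, N, O, P
Level 2: A, D, H, I, M
Level 3: B, E, F, K, L
M first appears at level 2.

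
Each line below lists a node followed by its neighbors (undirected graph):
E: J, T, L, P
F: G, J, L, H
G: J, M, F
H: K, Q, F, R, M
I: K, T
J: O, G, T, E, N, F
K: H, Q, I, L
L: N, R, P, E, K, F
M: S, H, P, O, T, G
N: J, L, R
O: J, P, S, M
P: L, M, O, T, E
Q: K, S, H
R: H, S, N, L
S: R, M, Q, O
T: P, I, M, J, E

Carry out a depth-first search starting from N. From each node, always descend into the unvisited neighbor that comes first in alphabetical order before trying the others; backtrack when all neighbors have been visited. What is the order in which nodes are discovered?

N → J → E → L → F → G → M → H → K → I → T → P → O → S → Q → R

Visit N
N → J
J → E
E → L
L → F
F → G
G → M
M → H
H → K
K → I
I → T
T → P
P → O
O → S
S → Q
S → R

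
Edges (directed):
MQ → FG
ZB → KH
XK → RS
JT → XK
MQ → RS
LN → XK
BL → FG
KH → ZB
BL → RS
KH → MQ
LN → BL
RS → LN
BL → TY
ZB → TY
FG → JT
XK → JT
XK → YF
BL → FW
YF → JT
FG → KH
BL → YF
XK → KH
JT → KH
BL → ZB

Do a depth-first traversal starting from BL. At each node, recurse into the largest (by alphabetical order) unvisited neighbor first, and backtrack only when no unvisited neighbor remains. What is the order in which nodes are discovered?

BL, ZB, TY, KH, MQ, RS, LN, XK, YF, JT, FG, FW

Visit BL
BL → ZB
ZB → TY
ZB → KH
KH → MQ
MQ → RS
RS → LN
LN → XK
XK → YF
YF → JT
MQ → FG
BL → FW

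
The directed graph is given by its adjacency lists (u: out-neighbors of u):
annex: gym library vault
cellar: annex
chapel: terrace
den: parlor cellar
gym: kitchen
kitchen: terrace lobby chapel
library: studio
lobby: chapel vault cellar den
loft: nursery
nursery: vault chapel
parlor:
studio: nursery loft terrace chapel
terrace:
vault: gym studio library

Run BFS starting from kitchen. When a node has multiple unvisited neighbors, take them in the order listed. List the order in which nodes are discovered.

Visit kitchen; enqueue terrace, lobby, chapel → queue [terrace, lobby, chapel]
Visit terrace → queue [lobby, chapel]
Visit lobby; enqueue vault, cellar, den → queue [chapel, vault, cellar, den]
Visit chapel → queue [vault, cellar, den]
Visit vault; enqueue gym, studio, library → queue [cellar, den, gym, studio, library]
Visit cellar; enqueue annex → queue [den, gym, studio, library, annex]
Visit den; enqueue parlor → queue [gym, studio, library, annex, parlor]
Visit gym → queue [studio, library, annex, parlor]
Visit studio; enqueue nursery, loft → queue [library, annex, parlor, nursery, loft]
Visit library → queue [annex, parlor, nursery, loft]
Visit annex → queue [parlor, nursery, loft]
Visit parlor → queue [nursery, loft]
Visit nursery → queue [loft]
Visit loft → queue []

kitchen, terrace, lobby, chapel, vault, cellar, den, gym, studio, library, annex, parlor, nursery, loft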